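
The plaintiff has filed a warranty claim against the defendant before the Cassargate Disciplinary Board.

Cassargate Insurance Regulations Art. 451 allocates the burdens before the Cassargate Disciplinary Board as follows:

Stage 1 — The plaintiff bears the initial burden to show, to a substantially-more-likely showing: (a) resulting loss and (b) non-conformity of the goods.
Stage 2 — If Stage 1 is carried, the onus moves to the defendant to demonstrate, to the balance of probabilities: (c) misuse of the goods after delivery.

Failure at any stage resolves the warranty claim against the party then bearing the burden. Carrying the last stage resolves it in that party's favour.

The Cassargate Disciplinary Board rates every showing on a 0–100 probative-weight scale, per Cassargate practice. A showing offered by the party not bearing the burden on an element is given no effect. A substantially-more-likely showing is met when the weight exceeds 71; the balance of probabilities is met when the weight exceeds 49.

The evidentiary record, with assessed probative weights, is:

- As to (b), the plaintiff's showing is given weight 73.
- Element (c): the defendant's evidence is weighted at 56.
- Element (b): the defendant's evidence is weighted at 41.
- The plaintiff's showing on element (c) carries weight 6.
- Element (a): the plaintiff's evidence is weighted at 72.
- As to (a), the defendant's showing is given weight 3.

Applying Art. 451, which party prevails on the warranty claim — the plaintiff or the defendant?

defendant

Stage 1 — burden on plaintiff; standard: a substantially-more-likely showing (weight exceeds 71).
    (a): 72 (defendant's 3 disregarded) > 71 [met]
    (b): 73 (defendant's 41 disregarded) > 71 [met]
  The plaintiff carries Stage 1; the defendant now bears the burden.
Stage 2 — burden on defendant; standard: the balance of probabilities (weight exceeds 49).
    (c): 56 (plaintiff's 6 disregarded) > 49 [met]
  Stage 2 carried; the final stage is satisfied.
With every stage satisfied, the defendant prevails.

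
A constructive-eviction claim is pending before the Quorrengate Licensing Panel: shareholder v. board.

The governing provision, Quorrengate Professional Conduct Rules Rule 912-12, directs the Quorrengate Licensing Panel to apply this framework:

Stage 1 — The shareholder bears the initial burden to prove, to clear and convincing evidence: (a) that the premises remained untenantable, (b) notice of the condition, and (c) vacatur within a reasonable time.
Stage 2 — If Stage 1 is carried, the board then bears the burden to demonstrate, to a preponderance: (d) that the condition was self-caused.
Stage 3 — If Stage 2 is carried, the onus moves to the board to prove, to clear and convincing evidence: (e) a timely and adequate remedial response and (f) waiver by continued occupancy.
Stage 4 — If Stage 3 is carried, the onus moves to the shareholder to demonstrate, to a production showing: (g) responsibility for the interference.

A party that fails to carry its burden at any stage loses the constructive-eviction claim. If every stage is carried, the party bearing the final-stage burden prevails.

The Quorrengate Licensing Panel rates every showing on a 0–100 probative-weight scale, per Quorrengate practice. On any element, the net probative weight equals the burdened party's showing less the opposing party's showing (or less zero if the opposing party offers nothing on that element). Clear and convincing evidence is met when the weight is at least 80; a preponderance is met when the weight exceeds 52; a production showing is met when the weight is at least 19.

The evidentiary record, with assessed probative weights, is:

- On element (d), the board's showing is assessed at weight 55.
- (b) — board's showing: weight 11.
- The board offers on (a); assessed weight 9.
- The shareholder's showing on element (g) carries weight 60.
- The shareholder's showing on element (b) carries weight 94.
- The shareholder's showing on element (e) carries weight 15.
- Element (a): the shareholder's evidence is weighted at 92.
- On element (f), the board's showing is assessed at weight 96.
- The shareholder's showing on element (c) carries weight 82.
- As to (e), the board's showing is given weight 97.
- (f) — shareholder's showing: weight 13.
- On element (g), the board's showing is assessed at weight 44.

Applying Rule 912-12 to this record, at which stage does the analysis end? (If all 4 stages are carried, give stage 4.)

stage 4

Stage 1 (shareholder, clear and convincing evidence, weight is at least 80): (a) net 92−9=83 ≥ 80 — meets; (b) net 94−11=83 ≥ 80 — meets; (c) 82 ≥ 80 — meets.
  Stage 1 carried; the burden shifts to the board.
Stage 2 (board, a preponderance, weight exceeds 52): (d) 55 > 52 — meets.
  Stage 2 is satisfied; the board continues to bear the burden.
Stage 3 (board, clear and convincing evidence, weight is at least 80): (e) net 97−15=82 ≥ 80 — meets; (f) net 96−13=83 ≥ 80 — meets.
  Stage 3 carried; the burden shifts to the shareholder.
Stage 4 (shareholder, a production showing, weight is at least 19): (g) net 60−44=16 < 19 — fails.
  The shareholder does not carry Stage 4.
The analysis ends at Stage 4; the board prevails.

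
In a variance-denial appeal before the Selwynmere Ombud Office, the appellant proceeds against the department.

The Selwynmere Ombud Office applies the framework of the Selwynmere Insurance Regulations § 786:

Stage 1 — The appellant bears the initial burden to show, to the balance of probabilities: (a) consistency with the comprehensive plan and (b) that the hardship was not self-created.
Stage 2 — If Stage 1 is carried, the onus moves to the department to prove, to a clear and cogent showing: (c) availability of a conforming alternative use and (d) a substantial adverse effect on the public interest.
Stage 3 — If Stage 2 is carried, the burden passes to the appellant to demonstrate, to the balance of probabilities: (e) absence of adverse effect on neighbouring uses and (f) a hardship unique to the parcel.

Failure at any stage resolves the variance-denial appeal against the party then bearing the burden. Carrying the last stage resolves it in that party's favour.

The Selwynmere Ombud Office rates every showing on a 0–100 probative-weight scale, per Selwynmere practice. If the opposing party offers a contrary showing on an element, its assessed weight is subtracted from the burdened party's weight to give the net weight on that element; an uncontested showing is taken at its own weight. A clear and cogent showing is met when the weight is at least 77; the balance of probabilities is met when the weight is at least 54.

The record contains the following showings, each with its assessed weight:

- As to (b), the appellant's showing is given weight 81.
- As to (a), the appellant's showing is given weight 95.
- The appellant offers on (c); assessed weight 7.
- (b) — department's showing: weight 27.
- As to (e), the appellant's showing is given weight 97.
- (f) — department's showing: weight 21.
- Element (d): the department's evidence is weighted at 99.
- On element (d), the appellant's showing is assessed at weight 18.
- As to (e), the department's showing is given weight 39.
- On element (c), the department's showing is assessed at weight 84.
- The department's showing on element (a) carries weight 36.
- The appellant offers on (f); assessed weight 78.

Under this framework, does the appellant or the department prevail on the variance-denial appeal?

appellant

At Stage 1 the appellant must meet the balance of probabilities (weight is at least 54): on (a) the weight is 95 less the opposing 36 gives net 59, which does reach 54, so (a) meets the standard; on (b) the weight is 81 less the opposing 27 gives net 54, which does reach 54, so (b) meets the standard.
  The appellant carries Stage 1; the department now bears the burden.
At Stage 2 the department must meet a clear and cogent showing (weight is at least 77): on (c) the weight is 84 less the opposing 7 gives net 77, which does reach 77, so (c) meets the standard; on (d) the weight is 99 less the opposing 18 gives net 81, which does reach 77, so (d) meets the standard.
  Stage 2 carried; the burden shifts to the appellant.
At Stage 3 the appellant must meet the balance of probabilities (weight is at least 54): on (e) the weight is 97 less the opposing 39 gives net 58, which does reach 54, so (e) meets the standard; on (f) the weight is 78 less the opposing 21 gives net 57, ≥ 54, so (f) meets the standard.
  All elements met at the final stage.
With every stage satisfied, the appellant prevails.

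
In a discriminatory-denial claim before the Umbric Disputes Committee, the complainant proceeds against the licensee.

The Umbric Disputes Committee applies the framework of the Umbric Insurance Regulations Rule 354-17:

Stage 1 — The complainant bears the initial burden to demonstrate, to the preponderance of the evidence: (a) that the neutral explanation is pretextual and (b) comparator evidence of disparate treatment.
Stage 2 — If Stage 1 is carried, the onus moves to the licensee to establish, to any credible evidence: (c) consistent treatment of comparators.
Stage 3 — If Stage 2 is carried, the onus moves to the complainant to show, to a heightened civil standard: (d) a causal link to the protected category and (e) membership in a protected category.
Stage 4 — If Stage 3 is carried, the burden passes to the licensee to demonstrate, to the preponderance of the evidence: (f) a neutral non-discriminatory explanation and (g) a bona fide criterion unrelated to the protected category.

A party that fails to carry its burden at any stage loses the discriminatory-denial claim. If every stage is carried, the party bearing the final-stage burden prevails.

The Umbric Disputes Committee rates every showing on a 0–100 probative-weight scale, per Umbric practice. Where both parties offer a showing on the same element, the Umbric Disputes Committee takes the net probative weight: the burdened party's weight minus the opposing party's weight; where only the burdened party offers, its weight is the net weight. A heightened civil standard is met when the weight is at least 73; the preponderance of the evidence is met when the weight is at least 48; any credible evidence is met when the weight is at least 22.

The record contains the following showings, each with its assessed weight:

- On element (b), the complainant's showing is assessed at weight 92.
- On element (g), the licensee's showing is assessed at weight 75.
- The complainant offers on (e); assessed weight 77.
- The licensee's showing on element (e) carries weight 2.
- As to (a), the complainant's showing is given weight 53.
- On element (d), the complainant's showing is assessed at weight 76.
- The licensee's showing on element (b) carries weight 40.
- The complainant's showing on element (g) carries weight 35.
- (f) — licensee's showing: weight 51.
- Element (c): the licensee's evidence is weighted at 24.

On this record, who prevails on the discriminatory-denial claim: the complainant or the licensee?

complainant

Stage 1 — burden on complainant; standard: the preponderance of the evidence (weight is at least 48).
    (a): 53 ≥ 48 [met]
    (b): 92 − 40 = 52 ≥ 48 [met]
  Stage 1 carried; the burden shifts to the licensee.
Stage 2 — burden on licensee; standard: any credible evidence (weight is at least 22).
    (c): 24 ≥ 22 [met]
  The licensee carries Stage 2; the complainant now bears the burden.
Stage 3 — burden on complainant; standard: a heightened civil standard (weight is at least 73).
    (d): 76 ≥ 73 [met]
    (e): 77 − 2 = 75 ≥ 73 [met]
  Stage 3 is satisfied; the onus moves to the licensee.
Stage 4 — burden on licensee; standard: the preponderance of the evidence (weight is at least 48).
    (f): 51 ≥ 48 [met]
    (g): 75 − 35 = 40 < 48 [not met]
  The licensee does not carry Stage 4.
So the complainant prevails.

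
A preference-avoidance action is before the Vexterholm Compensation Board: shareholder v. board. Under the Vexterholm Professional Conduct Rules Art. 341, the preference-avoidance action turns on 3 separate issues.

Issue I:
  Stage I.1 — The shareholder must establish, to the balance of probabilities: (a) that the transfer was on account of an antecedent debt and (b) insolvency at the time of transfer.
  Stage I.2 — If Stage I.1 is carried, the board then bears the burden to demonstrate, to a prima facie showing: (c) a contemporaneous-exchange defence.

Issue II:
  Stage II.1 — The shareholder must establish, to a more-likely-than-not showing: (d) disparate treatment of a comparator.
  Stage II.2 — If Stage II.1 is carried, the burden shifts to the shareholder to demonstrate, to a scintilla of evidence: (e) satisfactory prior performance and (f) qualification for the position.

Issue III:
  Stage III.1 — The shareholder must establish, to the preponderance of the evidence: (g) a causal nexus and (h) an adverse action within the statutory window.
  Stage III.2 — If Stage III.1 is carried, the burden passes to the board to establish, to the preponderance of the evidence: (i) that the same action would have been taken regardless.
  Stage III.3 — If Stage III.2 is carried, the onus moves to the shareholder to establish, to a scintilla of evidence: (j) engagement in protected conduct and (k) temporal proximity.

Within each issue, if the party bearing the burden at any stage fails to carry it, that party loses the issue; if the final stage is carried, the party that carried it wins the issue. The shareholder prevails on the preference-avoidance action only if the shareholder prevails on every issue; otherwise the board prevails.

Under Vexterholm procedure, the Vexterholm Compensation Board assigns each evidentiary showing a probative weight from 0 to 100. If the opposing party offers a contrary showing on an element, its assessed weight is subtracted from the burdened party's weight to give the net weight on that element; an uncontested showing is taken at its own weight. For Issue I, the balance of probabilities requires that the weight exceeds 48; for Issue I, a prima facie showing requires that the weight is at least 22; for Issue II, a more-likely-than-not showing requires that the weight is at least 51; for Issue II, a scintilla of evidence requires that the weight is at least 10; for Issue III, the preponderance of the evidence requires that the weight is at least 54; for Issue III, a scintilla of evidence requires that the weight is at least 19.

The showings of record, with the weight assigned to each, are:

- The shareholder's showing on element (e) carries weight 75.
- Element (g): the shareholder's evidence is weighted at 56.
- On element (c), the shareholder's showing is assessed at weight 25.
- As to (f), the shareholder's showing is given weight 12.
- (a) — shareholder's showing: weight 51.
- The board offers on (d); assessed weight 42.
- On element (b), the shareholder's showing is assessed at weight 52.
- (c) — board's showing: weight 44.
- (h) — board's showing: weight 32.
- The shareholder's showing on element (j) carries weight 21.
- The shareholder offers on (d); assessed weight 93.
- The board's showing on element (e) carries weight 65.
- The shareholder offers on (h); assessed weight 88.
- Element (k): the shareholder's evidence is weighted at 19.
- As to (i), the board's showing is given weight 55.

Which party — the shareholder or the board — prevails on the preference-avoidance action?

— Issue I —
Stage I.1 (shareholder, the balance of probabilities, weight exceeds 48): (a) 51 > 48 — meets; (b) 52 > 48 — meets.
  All elements met. The burden passes to the board.
Stage I.2 (board, a prima facie showing, weight is at least 22): (c) net 44−25=19 < 22 — fails.
  Not every element is met, so the board fails to carry Stage I.2.
The shareholder prevails on this issue.
— Issue II —
Stage II.1 — burden on shareholder; standard: a more-likely-than-not showing (weight is at least 51).
    (d): 93 − 42 = 51 ≥ 51 [met]
  Stage II.1 is satisfied; the shareholder continues to bear the burden.
Stage II.2 — burden on shareholder; standard: a scintilla of evidence (weight is at least 10).
    (e): 75 − 65 = 10 ≥ 10 [met]
    (f): 12 ≥ 10 [met]
  Stage II.2 carried; the final stage is satisfied.
With every stage satisfied, the shareholder prevails on this issue.
— Issue III —
Stage III.1 (shareholder, the preponderance of the evidence, weight is at least 54): (g) 56 ≥ 54 — meets; (h) net 88−32=56 ≥ 54 — meets.
  Stage III.1 carried; the burden shifts to the board.
Stage III.2 (board, the preponderance of the evidence, weight is at least 54): (i) 55 ≥ 54 — meets.
  Stage III.2 is satisfied; the onus moves to the shareholder.
Stage III.3 (shareholder, a scintilla of evidence, weight is at least 19): (j) 21 ≥ 19 — meets; (k) 19 ≥ 19 — meets.
  Stage III.3 carried; the final stage is satisfied.
Every stage carried; the shareholder prevails on this issue.
Per-issue: Issue I → shareholder; Issue II → shareholder; Issue III → shareholder. The shareholder must prevail on every issue; overall, the shareholder prevails.

shareholder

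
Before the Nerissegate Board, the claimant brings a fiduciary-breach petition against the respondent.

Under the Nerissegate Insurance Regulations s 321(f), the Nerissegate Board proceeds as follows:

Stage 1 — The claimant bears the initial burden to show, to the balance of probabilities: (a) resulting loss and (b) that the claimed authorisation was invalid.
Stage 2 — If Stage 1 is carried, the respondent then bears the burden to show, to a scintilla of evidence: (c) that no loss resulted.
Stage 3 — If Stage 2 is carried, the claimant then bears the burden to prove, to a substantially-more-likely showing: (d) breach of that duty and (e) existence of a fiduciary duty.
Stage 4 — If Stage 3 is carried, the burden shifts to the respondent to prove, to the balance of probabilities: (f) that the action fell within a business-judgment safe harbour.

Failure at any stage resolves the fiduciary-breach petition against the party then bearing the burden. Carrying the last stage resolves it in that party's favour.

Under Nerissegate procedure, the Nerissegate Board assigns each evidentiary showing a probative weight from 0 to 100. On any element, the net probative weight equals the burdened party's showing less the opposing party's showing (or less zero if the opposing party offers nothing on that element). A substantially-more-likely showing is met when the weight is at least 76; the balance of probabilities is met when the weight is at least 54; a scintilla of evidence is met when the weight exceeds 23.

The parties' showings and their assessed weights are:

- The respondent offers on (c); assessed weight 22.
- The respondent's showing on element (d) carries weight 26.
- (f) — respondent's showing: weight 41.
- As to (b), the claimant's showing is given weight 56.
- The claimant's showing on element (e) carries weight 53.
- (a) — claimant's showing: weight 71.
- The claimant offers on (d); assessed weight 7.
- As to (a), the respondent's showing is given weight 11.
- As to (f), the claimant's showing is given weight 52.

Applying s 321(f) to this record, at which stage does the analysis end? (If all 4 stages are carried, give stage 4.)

stage 2

At Stage 1 the claimant must meet the balance of probabilities (weight is at least 54): on (a) the weight is 71 less the opposing 11 gives net 60, ≥ 54, so (a) meets the standard; on (b) the weight is 56, ≥ 54, so (b) meets the standard.
  All elements met. The burden passes to the respondent.
At Stage 2 the respondent must meet a scintilla of evidence (weight exceeds 23): on (c) the weight is 22, which does not exceed 23, so (c) does not meet the standard.
  The respondent does not carry Stage 2.
So the claimant prevails.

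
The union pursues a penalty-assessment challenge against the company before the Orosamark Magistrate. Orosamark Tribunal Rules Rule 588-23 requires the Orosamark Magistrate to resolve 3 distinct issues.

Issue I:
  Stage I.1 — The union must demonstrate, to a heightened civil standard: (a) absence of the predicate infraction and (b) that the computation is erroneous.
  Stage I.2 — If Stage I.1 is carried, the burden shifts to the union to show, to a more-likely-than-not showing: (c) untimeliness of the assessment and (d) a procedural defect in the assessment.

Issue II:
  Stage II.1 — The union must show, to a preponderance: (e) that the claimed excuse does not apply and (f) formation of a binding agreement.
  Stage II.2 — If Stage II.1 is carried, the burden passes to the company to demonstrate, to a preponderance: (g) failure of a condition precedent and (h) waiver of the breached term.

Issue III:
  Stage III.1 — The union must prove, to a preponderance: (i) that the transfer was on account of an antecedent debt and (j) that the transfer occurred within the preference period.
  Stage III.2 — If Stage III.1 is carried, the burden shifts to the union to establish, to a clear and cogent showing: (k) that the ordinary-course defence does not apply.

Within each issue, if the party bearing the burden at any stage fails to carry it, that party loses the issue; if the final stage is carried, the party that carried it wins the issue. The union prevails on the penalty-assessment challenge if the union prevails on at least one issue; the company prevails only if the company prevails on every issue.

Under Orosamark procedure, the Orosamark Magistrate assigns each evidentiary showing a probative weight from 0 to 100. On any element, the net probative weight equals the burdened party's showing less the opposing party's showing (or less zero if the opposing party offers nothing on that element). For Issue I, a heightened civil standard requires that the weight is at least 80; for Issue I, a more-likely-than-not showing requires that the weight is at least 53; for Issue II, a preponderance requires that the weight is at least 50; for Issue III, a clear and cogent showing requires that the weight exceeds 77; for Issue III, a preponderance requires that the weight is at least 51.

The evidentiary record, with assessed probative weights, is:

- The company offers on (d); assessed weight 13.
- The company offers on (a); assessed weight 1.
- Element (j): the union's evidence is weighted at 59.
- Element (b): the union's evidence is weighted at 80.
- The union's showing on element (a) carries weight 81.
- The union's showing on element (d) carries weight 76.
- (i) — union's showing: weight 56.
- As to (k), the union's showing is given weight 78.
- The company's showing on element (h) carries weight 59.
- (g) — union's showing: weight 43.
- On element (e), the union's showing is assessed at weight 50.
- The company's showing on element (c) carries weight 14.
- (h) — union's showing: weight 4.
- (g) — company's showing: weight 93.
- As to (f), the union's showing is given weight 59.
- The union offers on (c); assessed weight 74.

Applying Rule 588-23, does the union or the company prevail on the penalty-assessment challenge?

union

— Issue I —
At Stage I.1 the union must meet a heightened civil standard (weight is at least 80): on (a) the weight is 81 less the opposing 1 gives net 80, which does reach 80, so (a) meets the standard; on (b) the weight is 80, ≥ 80, so (b) meets the standard.
  All elements met. The union retains the burden for Stage I.2.
At Stage I.2 the union must meet a more-likely-than-not showing (weight is at least 53): on (c) the weight is 74 less the opposing 14 gives net 60, ≥ 53, so (c) meets the standard; on (d) the weight is 76 less the opposing 13 gives net 63, ≥ 53, so (d) meets the standard.
  Stage I.2 carried; the final stage is satisfied.
With every stage satisfied, the union prevails on this issue.
— Issue II —
Stage II.1 — burden on union; standard: a preponderance (weight is at least 50).
    (e): 50 ≥ 50 [met]
    (f): 59 ≥ 50 [met]
  All elements met. The burden passes to the company.
Stage II.2 — burden on company; standard: a preponderance (weight is at least 50).
    (g): 93 − 43 = 50 ≥ 50 [met]
    (h): 59 − 4 = 55 ≥ 50 [met]
  Stage II.2 carried; the final stage is satisfied.
All stages carried — the company prevails on this issue.
— Issue III —
At Stage III.1 the union must meet a preponderance (weight is at least 51): on (i) the weight is 56, which does reach 51, so (i) meets the standard; on (j) the weight is 59, ≥ 51, so (j) meets the standard.
  Stage III.1 is satisfied; the union continues to bear the burden.
At Stage III.2 the union must meet a clear and cogent showing (weight exceeds 77): on (k) the weight is 78, which does exceed 77, so (k) meets the standard.
  The union carries the last stage.
All stages carried — the union prevails on this issue.
Per-issue: Issue I → union; Issue II → company; Issue III → union. The union must prevail on at least one issue; overall, the union prevails.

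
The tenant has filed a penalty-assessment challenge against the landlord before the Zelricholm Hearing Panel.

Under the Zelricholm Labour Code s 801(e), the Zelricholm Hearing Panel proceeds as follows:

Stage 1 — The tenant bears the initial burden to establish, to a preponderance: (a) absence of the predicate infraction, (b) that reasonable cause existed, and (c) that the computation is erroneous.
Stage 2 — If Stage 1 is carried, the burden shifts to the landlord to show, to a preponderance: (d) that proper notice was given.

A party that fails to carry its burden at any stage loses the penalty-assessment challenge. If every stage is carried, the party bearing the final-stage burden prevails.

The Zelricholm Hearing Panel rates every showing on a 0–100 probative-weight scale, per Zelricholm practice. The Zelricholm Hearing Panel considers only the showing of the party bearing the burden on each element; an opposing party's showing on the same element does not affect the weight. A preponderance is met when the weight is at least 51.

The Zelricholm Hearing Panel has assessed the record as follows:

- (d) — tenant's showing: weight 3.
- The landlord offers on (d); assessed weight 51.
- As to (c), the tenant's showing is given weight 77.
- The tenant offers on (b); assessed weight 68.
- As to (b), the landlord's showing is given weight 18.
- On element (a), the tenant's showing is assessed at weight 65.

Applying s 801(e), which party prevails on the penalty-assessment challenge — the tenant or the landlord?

Stage 1 — burden on tenant; standard: a preponderance (weight is at least 51).
    (a): 65 ≥ 51 [met]
    (b): 68 (landlord's 18 disregarded) ≥ 51 [met]
    (c): 77 ≥ 51 [met]
  All elements met. The burden passes to the landlord.
Stage 2 — burden on landlord; standard: a preponderance (weight is at least 51).
    (d): 51 (tenant's 3 disregarded) ≥ 51 [met]
  All elements met at the final stage.
With every stage satisfied, the landlord prevails.

landlord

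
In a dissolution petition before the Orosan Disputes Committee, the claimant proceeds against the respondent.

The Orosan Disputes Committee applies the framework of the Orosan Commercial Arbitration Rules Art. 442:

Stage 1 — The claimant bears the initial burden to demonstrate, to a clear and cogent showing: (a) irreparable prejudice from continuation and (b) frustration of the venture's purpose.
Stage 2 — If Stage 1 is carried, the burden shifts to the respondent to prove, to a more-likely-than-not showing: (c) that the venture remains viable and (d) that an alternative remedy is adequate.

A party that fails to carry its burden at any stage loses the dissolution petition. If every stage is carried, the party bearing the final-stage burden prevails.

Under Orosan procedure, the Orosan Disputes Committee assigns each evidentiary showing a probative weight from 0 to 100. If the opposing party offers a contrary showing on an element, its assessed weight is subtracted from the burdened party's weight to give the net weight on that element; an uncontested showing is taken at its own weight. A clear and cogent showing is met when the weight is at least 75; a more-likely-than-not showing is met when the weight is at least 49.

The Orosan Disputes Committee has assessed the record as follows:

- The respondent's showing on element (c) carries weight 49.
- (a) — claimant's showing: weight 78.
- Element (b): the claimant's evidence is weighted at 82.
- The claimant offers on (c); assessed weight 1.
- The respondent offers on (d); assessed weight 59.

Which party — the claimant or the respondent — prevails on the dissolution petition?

claimant

At Stage 1 the claimant must meet a clear and cogent showing (weight is at least 75): on (a) the weight is 78, which does reach 75, so (a) meets the standard; on (b) the weight is 82, which does reach 75, so (b) meets the standard.
  Stage 1 is satisfied; the onus moves to the respondent.
At Stage 2 the respondent must meet a more-likely-than-not showing (weight is at least 49): on (c) the weight is 49 less the opposing 1 gives net 48, which does not reach 49, so (c) does not meet the standard; on (d) the weight is 59, ≥ 49, so (d) meets the standard.
  Stage 2 not carried; the respondent fails its burden.
The analysis ends at Stage 2; the claimant prevails.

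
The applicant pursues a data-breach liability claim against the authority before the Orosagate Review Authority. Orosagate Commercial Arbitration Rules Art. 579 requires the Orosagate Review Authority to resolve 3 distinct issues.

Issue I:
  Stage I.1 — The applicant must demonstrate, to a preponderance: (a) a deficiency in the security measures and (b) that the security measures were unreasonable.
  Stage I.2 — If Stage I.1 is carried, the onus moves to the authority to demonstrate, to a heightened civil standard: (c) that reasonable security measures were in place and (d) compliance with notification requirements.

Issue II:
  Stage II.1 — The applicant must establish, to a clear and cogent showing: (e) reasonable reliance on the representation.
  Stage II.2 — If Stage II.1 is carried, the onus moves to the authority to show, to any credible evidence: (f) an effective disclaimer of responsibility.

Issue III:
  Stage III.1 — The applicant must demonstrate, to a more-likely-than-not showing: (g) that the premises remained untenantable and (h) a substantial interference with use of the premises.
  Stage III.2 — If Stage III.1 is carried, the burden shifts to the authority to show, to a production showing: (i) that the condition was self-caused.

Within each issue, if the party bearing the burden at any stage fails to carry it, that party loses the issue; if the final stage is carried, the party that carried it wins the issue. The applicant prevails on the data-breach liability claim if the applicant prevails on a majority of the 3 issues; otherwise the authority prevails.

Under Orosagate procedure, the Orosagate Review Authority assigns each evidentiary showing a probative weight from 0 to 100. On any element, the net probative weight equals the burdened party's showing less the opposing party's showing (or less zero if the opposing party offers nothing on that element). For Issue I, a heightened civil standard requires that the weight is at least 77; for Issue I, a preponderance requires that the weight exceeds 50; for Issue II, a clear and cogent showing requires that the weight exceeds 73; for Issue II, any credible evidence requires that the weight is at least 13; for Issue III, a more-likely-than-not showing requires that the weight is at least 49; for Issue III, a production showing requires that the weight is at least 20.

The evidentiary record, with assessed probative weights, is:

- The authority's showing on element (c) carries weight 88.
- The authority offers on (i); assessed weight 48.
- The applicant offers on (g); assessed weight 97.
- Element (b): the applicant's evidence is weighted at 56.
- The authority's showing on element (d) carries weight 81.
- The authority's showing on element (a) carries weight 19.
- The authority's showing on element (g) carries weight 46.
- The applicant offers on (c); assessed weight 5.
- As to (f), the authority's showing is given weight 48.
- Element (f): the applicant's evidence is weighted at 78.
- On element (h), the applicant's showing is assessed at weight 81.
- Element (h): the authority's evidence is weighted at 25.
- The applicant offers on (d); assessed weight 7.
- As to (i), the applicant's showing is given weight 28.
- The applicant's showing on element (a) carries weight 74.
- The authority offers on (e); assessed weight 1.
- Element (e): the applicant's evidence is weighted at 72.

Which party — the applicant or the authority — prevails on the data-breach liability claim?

authority

— Issue I —
Stage I.1 — burden on applicant; standard: a preponderance (weight exceeds 50).
    (a): 74 − 19 = 55 > 50 [met]
    (b): 56 > 50 [met]
  All elements met. The burden passes to the authority.
Stage I.2 — burden on authority; standard: a heightened civil standard (weight is at least 77).
    (c): 88 − 5 = 83 ≥ 77 [met]
    (d): 81 − 7 = 74 < 77 [not met]
  The authority does not carry Stage I.2.
The applicant prevails on this issue.
— Issue II —
Stage II.1 (applicant, a clear and cogent showing, weight exceeds 73): (e) net 72−1=71 ≤ 73 — fails.
  The applicant does not carry Stage II.1.
The authority prevails on this issue.
— Issue III —
Stage III.1 — burden on applicant; standard: a more-likely-than-not showing (weight is at least 49).
    (g): 97 − 46 = 51 ≥ 49 [met]
    (h): 81 − 25 = 56 ≥ 49 [met]
  Stage III.1 is satisfied; the onus moves to the authority.
Stage III.2 — burden on authority; standard: a production showing (weight is at least 20).
    (i): 48 − 28 = 20 ≥ 20 [met]
  The authority carries the last stage.
With every stage satisfied, the authority prevails on this issue.
Per-issue: Issue I → applicant; Issue II → authority; Issue III → authority. The applicant must prevail on a majority of issues; overall, the authority prevails.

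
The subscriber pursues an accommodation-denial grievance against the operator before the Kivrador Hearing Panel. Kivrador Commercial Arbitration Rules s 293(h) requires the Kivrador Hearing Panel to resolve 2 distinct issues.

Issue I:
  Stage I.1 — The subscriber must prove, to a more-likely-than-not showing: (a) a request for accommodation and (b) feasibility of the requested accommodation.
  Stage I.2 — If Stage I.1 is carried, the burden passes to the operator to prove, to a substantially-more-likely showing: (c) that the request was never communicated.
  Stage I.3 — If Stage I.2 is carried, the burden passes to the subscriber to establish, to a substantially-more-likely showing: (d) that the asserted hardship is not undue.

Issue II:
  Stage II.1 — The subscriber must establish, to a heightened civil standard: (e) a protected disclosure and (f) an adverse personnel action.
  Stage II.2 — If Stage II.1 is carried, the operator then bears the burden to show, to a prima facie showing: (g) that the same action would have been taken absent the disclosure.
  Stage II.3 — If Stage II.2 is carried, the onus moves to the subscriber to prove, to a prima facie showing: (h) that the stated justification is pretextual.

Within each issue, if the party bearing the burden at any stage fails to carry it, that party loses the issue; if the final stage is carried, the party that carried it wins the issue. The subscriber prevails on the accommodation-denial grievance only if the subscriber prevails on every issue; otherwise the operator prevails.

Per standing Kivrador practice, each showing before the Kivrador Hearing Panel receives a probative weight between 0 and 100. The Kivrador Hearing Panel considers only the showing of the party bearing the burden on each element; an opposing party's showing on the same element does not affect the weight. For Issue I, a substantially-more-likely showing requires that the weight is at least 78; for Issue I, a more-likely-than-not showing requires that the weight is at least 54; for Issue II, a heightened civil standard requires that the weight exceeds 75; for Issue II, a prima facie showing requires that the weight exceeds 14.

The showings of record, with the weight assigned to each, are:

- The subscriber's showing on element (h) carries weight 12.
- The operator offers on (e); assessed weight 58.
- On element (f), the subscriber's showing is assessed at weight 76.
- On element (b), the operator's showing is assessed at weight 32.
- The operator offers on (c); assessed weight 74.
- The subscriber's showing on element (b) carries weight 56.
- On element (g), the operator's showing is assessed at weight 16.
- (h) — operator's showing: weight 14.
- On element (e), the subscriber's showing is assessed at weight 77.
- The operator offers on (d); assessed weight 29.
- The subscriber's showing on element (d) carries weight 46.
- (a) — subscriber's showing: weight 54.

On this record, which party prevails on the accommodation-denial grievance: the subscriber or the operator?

operator

— Issue I —
At Stage I.1 the subscriber must meet a more-likely-than-not showing (weight is at least 54): on (a) the weight is 54, which does reach 54, so (a) meets the standard; on (b) the weight is 56 (the operator's 32 is given no effect), ≥ 54, so (b) meets the standard.
  Stage I.1 carried; the burden shifts to the operator.
At Stage I.2 the operator must meet a substantially-more-likely showing (weight is at least 78): on (c) the weight is 74, < 78, so (c) does not meet the standard.
  The operator does not carry Stage I.2.
So the subscriber prevails on this issue.
— Issue II —
At Stage II.1 the subscriber must meet a heightened civil standard (weight exceeds 75): on (e) the weight is 77 (the operator's 58 is given no effect), which does exceed 75, so (e) meets the standard; on (f) the weight is 76, > 75, so (f) meets the standard.
  Stage II.1 is satisfied; the onus moves to the operator.
At Stage II.2 the operator must meet a prima facie showing (weight exceeds 14): on (g) the weight is 16, > 14, so (g) meets the standard.
  Stage II.2 carried; the burden shifts to the subscriber.
At Stage II.3 the subscriber must meet a prima facie showing (weight exceeds 14): on (h) the weight is 12 (the operator's 14 is given no effect), ≤ 14, so (h) does not meet the standard.
  Not every element is met, so the subscriber fails to carry Stage II.3.
The analysis ends at Stage II.3; the operator prevails on this issue.
Per-issue: Issue I → subscriber; Issue II → operator. The subscriber must prevail on every issue; overall, the operator prevails.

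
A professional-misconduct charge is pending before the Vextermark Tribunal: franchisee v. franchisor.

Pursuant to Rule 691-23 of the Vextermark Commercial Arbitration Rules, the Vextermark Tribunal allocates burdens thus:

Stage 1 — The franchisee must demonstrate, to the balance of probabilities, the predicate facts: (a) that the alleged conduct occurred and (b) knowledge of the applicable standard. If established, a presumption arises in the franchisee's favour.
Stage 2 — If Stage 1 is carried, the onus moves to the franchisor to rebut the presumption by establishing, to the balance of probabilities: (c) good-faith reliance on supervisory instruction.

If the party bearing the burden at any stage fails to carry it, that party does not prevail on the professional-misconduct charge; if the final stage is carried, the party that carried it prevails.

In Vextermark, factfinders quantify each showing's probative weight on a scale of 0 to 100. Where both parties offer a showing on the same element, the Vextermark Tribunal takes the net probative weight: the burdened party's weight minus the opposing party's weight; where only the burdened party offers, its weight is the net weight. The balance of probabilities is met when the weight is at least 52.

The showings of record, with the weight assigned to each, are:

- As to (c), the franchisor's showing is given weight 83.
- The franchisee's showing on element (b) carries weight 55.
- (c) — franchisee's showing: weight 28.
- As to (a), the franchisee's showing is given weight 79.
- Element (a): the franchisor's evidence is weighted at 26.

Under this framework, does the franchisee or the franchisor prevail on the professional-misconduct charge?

At Stage 1 the franchisee must meet the balance of probabilities (weight is at least 52): on (a) the weight is 79 less the opposing 26 gives net 53, ≥ 52, so (a) meets the standard; on (b) the weight is 55, ≥ 52, so (b) meets the standard.
  Stage 1 carried; the burden shifts to the franchisor.
At Stage 2 the franchisor must meet the balance of probabilities (weight is at least 52): on (c) the weight is 83 less the opposing 28 gives net 55, ≥ 52, so (c) meets the standard.
  All elements met at the final stage.
All stages carried — the franchisor prevails.

franchisor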